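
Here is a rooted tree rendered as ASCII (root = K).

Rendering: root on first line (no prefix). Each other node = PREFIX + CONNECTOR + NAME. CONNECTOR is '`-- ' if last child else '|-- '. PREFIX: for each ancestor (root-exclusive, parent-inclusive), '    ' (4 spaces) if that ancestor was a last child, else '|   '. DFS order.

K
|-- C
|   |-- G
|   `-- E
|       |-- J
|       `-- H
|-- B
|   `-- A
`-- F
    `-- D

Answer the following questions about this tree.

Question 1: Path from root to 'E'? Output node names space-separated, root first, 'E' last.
Walk down from root: K -> C -> E

Answer: K C E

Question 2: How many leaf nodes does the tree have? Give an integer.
Answer: 5

Derivation:
Leaves (nodes with no children): A, D, G, H, J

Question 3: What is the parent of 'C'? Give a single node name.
Answer: K

Derivation:
Scan adjacency: C appears as child of K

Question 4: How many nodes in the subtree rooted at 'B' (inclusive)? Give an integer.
Answer: 2

Derivation:
Subtree rooted at B contains: A, B
Count = 2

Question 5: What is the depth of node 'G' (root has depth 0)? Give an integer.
Path from root to G: K -> C -> G
Depth = number of edges = 2

Answer: 2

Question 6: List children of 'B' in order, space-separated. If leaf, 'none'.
Node B's children (from adjacency): A

Answer: A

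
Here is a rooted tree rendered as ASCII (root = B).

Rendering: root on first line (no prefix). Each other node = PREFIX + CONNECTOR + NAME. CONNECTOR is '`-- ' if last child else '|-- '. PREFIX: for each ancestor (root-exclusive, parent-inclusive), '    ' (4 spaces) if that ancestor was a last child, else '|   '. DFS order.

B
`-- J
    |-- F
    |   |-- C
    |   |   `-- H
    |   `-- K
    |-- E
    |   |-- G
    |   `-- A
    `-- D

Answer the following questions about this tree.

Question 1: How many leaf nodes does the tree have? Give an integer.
Answer: 5

Derivation:
Leaves (nodes with no children): A, D, G, H, K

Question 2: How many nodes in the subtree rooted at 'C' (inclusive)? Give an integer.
Answer: 2

Derivation:
Subtree rooted at C contains: C, H
Count = 2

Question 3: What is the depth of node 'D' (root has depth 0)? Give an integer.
Answer: 2

Derivation:
Path from root to D: B -> J -> D
Depth = number of edges = 2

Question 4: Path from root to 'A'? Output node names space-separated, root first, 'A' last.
Walk down from root: B -> J -> E -> A

Answer: B J E A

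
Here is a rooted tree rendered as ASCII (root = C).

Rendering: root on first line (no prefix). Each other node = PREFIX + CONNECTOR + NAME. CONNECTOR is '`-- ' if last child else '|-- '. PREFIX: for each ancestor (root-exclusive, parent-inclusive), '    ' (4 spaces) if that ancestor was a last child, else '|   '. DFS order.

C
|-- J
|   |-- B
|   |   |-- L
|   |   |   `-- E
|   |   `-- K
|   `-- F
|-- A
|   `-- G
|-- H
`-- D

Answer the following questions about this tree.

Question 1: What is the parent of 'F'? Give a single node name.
Answer: J

Derivation:
Scan adjacency: F appears as child of J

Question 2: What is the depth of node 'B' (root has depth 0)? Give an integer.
Path from root to B: C -> J -> B
Depth = number of edges = 2

Answer: 2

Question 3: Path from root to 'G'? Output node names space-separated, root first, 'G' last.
Walk down from root: C -> A -> G

Answer: C A G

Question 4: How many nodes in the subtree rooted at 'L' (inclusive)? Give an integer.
Answer: 2

Derivation:
Subtree rooted at L contains: E, L
Count = 2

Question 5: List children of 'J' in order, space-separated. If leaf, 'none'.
Node J's children (from adjacency): B, F

Answer: B F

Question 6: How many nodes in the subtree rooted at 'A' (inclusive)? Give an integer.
Answer: 2

Derivation:
Subtree rooted at A contains: A, G
Count = 2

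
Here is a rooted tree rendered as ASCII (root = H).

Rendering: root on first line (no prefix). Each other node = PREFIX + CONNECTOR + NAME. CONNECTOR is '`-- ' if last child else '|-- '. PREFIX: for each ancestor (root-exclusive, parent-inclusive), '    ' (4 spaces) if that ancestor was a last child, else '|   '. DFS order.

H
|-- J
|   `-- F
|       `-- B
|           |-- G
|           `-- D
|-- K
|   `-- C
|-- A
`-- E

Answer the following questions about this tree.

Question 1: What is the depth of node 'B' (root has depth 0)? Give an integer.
Path from root to B: H -> J -> F -> B
Depth = number of edges = 3

Answer: 3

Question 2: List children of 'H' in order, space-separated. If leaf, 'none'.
Answer: J K A E

Derivation:
Node H's children (from adjacency): J, K, A, E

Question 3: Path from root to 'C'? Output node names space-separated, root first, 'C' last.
Answer: H K C

Derivation:
Walk down from root: H -> K -> C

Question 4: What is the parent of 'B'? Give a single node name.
Answer: F

Derivation:
Scan adjacency: B appears as child of F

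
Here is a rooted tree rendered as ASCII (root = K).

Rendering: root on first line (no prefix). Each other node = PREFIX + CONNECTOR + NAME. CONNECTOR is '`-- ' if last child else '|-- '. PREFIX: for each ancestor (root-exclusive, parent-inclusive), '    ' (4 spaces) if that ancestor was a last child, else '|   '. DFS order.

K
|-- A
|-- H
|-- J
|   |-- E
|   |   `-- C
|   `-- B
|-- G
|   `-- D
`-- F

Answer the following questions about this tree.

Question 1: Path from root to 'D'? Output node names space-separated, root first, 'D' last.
Answer: K G D

Derivation:
Walk down from root: K -> G -> D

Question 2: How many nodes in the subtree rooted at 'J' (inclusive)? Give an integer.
Subtree rooted at J contains: B, C, E, J
Count = 4

Answer: 4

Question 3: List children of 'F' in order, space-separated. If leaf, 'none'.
Answer: none

Derivation:
Node F's children (from adjacency): (leaf)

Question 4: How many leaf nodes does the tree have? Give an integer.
Leaves (nodes with no children): A, B, C, D, F, H

Answer: 6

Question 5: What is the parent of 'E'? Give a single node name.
Scan adjacency: E appears as child of J

Answer: J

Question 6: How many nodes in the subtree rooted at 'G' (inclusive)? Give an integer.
Subtree rooted at G contains: D, G
Count = 2

Answer: 2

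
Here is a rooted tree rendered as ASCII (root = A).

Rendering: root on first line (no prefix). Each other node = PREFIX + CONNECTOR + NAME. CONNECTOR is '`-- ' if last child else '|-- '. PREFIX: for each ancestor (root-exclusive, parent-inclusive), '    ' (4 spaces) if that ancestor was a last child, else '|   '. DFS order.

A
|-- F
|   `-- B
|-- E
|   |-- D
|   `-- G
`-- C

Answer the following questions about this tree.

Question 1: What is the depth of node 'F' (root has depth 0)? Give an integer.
Path from root to F: A -> F
Depth = number of edges = 1

Answer: 1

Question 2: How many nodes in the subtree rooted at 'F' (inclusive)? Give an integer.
Answer: 2

Derivation:
Subtree rooted at F contains: B, F
Count = 2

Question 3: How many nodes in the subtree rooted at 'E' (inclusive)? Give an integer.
Answer: 3

Derivation:
Subtree rooted at E contains: D, E, G
Count = 3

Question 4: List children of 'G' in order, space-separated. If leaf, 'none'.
Answer: none

Derivation:
Node G's children (from adjacency): (leaf)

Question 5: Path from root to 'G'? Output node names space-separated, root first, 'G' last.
Walk down from root: A -> E -> G

Answer: A E G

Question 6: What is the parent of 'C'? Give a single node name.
Scan adjacency: C appears as child of A

Answer: A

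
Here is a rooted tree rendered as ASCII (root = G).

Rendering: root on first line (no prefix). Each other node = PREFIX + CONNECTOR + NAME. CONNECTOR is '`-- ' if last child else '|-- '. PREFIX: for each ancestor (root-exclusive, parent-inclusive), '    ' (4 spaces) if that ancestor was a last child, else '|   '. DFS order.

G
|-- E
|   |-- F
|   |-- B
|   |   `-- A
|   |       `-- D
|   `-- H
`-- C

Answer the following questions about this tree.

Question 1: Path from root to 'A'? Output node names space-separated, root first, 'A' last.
Walk down from root: G -> E -> B -> A

Answer: G E B A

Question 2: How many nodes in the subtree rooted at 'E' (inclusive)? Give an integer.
Subtree rooted at E contains: A, B, D, E, F, H
Count = 6

Answer: 6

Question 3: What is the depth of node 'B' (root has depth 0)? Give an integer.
Answer: 2

Derivation:
Path from root to B: G -> E -> B
Depth = number of edges = 2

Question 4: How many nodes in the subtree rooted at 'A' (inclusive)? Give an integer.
Answer: 2

Derivation:
Subtree rooted at A contains: A, D
Count = 2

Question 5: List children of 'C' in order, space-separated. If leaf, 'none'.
Node C's children (from adjacency): (leaf)

Answer: none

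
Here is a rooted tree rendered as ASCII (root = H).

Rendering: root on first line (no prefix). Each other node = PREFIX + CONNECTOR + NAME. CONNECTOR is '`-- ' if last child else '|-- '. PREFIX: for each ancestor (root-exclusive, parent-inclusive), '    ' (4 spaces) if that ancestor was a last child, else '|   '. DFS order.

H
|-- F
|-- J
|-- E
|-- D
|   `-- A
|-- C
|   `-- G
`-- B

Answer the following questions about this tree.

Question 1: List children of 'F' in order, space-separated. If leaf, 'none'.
Node F's children (from adjacency): (leaf)

Answer: none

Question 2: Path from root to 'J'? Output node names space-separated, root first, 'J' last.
Answer: H J

Derivation:
Walk down from root: H -> J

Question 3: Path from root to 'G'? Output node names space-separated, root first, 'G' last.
Walk down from root: H -> C -> G

Answer: H C G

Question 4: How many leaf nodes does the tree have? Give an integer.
Answer: 6

Derivation:
Leaves (nodes with no children): A, B, E, F, G, J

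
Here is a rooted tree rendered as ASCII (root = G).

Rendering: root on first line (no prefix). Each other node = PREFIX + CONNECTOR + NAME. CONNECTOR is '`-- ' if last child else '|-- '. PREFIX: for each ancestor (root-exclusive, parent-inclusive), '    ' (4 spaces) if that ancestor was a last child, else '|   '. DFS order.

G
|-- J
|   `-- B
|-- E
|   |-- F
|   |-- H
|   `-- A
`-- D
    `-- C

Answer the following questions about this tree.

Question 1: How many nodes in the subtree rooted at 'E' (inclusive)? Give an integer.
Subtree rooted at E contains: A, E, F, H
Count = 4

Answer: 4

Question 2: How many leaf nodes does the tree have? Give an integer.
Answer: 5

Derivation:
Leaves (nodes with no children): A, B, C, F, H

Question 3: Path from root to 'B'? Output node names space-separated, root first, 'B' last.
Walk down from root: G -> J -> B

Answer: G J B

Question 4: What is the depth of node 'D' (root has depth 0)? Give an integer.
Answer: 1

Derivation:
Path from root to D: G -> D
Depth = number of edges = 1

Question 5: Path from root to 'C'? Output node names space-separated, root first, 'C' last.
Walk down from root: G -> D -> C

Answer: G D C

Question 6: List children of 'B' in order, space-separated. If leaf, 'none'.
Answer: none

Derivation:
Node B's children (from adjacency): (leaf)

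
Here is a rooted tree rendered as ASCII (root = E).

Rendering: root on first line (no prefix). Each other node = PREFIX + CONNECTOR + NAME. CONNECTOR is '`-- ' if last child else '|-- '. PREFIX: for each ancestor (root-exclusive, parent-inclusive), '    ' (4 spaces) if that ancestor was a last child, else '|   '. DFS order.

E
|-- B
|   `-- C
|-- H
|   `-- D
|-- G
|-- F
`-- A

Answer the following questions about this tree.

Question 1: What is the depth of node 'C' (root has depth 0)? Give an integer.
Path from root to C: E -> B -> C
Depth = number of edges = 2

Answer: 2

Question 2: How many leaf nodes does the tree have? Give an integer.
Answer: 5

Derivation:
Leaves (nodes with no children): A, C, D, F, G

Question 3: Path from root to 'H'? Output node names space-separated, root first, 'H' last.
Walk down from root: E -> H

Answer: E H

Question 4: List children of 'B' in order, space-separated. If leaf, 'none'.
Node B's children (from adjacency): C

Answer: C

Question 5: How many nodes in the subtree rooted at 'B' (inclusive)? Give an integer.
Answer: 2

Derivation:
Subtree rooted at B contains: B, C
Count = 2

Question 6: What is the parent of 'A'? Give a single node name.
Answer: E

Derivation:
Scan adjacency: A appears as child of E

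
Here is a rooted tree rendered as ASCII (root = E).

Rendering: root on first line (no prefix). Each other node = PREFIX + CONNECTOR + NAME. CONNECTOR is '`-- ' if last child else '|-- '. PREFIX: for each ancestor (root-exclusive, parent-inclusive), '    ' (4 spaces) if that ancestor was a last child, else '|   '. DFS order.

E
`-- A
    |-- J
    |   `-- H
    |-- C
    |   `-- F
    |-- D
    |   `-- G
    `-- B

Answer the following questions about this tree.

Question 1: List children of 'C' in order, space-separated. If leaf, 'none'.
Node C's children (from adjacency): F

Answer: F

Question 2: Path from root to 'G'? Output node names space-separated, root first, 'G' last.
Answer: E A D G

Derivation:
Walk down from root: E -> A -> D -> G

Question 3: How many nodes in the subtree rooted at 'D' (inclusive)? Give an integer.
Subtree rooted at D contains: D, G
Count = 2

Answer: 2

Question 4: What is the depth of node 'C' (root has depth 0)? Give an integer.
Answer: 2

Derivation:
Path from root to C: E -> A -> C
Depth = number of edges = 2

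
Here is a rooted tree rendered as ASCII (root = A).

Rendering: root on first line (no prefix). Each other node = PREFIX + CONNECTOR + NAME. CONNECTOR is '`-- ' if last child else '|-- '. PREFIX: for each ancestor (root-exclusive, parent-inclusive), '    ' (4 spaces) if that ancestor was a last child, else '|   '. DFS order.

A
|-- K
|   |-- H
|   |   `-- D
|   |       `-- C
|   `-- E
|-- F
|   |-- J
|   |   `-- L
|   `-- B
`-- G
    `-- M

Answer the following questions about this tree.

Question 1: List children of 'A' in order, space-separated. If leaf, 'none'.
Answer: K F G

Derivation:
Node A's children (from adjacency): K, F, G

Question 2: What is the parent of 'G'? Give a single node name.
Answer: A

Derivation:
Scan adjacency: G appears as child of A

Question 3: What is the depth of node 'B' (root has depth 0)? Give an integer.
Path from root to B: A -> F -> B
Depth = number of edges = 2

Answer: 2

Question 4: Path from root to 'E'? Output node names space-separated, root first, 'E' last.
Answer: A K E

Derivation:
Walk down from root: A -> K -> E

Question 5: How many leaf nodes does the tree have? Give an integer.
Answer: 5

Derivation:
Leaves (nodes with no children): B, C, E, L, M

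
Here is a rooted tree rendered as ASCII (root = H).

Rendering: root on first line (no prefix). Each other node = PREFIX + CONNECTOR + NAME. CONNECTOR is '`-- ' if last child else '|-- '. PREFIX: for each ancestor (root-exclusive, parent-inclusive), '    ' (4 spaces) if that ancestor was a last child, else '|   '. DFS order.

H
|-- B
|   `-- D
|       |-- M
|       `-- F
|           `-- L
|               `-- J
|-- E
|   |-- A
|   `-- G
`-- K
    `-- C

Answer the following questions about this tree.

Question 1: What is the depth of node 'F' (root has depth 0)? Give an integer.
Answer: 3

Derivation:
Path from root to F: H -> B -> D -> F
Depth = number of edges = 3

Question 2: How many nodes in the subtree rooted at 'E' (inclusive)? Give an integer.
Answer: 3

Derivation:
Subtree rooted at E contains: A, E, G
Count = 3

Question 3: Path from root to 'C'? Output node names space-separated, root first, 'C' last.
Walk down from root: H -> K -> C

Answer: H K C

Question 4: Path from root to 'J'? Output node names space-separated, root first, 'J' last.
Walk down from root: H -> B -> D -> F -> L -> J

Answer: H B D F L J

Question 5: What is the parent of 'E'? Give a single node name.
Answer: H

Derivation:
Scan adjacency: E appears as child of H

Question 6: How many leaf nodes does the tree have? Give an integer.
Leaves (nodes with no children): A, C, G, J, M

Answer: 5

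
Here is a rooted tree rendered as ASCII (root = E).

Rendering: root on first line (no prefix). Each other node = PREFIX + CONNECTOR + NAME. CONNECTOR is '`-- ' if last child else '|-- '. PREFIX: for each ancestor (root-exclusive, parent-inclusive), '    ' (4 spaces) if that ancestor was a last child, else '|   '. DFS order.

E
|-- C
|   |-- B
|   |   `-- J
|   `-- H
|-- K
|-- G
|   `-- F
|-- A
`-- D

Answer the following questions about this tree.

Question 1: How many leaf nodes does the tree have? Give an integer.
Leaves (nodes with no children): A, D, F, H, J, K

Answer: 6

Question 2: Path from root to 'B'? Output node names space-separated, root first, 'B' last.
Answer: E C B

Derivation:
Walk down from root: E -> C -> B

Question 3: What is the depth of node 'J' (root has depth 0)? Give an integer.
Path from root to J: E -> C -> B -> J
Depth = number of edges = 3

Answer: 3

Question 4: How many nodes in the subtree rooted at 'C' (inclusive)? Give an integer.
Answer: 4

Derivation:
Subtree rooted at C contains: B, C, H, J
Count = 4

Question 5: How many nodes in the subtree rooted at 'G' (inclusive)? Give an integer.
Answer: 2

Derivation:
Subtree rooted at G contains: F, G
Count = 2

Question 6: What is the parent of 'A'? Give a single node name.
Answer: E

Derivation:
Scan adjacency: A appears as child of E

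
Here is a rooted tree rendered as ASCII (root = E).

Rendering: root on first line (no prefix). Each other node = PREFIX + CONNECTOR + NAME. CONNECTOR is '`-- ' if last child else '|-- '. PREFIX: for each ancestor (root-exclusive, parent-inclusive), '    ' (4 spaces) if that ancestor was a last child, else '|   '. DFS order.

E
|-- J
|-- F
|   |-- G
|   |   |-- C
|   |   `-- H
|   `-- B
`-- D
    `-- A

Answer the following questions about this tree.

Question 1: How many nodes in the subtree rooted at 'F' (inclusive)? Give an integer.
Answer: 5

Derivation:
Subtree rooted at F contains: B, C, F, G, H
Count = 5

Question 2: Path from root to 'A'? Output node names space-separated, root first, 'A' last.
Answer: E D A

Derivation:
Walk down from root: E -> D -> A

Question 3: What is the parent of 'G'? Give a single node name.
Answer: F

Derivation:
Scan adjacency: G appears as child of F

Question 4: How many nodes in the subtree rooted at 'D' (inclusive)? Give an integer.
Answer: 2

Derivation:
Subtree rooted at D contains: A, D
Count = 2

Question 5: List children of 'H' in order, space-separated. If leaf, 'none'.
Node H's children (from adjacency): (leaf)

Answer: none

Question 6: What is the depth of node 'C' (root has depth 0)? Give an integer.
Path from root to C: E -> F -> G -> C
Depth = number of edges = 3

Answer: 3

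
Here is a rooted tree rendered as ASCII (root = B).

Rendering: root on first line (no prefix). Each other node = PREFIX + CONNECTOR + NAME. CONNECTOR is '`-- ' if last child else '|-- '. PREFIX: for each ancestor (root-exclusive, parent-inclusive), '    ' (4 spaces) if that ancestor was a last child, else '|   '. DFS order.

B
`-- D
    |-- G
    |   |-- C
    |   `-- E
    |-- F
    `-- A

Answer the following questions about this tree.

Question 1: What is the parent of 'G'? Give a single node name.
Answer: D

Derivation:
Scan adjacency: G appears as child of D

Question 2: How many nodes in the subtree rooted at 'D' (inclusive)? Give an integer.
Answer: 6

Derivation:
Subtree rooted at D contains: A, C, D, E, F, G
Count = 6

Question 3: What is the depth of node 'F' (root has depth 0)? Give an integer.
Answer: 2

Derivation:
Path from root to F: B -> D -> F
Depth = number of edges = 2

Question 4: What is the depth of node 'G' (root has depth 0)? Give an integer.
Answer: 2

Derivation:
Path from root to G: B -> D -> G
Depth = number of edges = 2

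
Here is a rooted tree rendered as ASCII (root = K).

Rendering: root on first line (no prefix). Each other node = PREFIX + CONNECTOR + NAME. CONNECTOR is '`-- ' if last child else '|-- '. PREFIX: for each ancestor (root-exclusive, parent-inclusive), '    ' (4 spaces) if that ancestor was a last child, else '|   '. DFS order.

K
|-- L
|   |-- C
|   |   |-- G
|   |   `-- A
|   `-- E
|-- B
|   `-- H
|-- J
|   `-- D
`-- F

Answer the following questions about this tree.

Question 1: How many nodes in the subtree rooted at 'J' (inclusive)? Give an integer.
Answer: 2

Derivation:
Subtree rooted at J contains: D, J
Count = 2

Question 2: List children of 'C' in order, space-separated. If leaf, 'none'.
Node C's children (from adjacency): G, A

Answer: G A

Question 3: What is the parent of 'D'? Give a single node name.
Answer: J

Derivation:
Scan adjacency: D appears as child of J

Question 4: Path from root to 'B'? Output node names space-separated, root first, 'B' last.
Answer: K B

Derivation:
Walk down from root: K -> B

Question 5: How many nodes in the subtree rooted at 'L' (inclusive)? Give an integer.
Subtree rooted at L contains: A, C, E, G, L
Count = 5

Answer: 5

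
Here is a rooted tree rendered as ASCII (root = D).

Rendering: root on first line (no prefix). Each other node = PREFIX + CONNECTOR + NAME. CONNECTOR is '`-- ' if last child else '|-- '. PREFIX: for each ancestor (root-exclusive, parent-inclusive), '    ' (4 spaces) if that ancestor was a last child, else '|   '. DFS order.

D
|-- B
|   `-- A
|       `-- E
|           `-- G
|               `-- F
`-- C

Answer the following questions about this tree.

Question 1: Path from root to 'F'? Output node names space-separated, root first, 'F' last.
Walk down from root: D -> B -> A -> E -> G -> F

Answer: D B A E G F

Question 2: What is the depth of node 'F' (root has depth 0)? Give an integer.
Answer: 5

Derivation:
Path from root to F: D -> B -> A -> E -> G -> F
Depth = number of edges = 5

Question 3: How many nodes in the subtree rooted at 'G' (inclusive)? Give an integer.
Answer: 2

Derivation:
Subtree rooted at G contains: F, G
Count = 2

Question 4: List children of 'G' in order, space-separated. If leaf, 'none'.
Answer: F

Derivation:
Node G's children (from adjacency): F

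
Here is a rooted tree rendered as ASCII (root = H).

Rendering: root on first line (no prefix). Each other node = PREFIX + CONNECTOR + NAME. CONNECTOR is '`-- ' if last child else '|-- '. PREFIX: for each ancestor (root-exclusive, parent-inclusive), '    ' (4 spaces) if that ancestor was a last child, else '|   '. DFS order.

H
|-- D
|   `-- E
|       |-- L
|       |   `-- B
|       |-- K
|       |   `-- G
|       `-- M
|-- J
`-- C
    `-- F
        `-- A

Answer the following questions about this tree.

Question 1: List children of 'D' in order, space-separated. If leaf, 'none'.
Answer: E

Derivation:
Node D's children (from adjacency): E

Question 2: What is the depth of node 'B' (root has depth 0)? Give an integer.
Answer: 4

Derivation:
Path from root to B: H -> D -> E -> L -> B
Depth = number of edges = 4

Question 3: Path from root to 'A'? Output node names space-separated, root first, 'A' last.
Answer: H C F A

Derivation:
Walk down from root: H -> C -> F -> A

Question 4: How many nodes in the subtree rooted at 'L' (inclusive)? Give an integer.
Subtree rooted at L contains: B, L
Count = 2

Answer: 2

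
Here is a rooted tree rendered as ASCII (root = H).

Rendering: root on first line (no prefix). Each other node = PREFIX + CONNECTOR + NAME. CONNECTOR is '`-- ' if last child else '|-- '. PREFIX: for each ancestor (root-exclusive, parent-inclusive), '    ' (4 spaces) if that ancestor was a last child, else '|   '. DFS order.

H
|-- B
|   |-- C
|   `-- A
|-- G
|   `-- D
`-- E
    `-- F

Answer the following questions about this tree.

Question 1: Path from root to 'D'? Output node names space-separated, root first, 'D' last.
Walk down from root: H -> G -> D

Answer: H G D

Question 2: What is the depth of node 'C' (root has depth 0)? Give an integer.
Answer: 2

Derivation:
Path from root to C: H -> B -> C
Depth = number of edges = 2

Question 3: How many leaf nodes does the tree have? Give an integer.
Leaves (nodes with no children): A, C, D, F

Answer: 4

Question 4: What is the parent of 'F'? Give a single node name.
Answer: E

Derivation:
Scan adjacency: F appears as child of E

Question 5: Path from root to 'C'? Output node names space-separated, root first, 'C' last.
Walk down from root: H -> B -> C

Answer: H B C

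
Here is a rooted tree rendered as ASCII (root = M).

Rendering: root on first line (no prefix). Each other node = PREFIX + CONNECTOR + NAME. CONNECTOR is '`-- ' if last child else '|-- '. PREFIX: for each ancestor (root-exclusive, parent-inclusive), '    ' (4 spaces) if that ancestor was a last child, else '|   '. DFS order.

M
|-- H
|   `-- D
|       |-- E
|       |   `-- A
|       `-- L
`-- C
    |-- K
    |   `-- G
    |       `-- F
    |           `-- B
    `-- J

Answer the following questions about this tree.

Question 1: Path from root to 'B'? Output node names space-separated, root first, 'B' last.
Walk down from root: M -> C -> K -> G -> F -> B

Answer: M C K G F B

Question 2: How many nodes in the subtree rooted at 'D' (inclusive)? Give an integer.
Answer: 4

Derivation:
Subtree rooted at D contains: A, D, E, L
Count = 4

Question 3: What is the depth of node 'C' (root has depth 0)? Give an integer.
Answer: 1

Derivation:
Path from root to C: M -> C
Depth = number of edges = 1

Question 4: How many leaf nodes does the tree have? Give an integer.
Answer: 4

Derivation:
Leaves (nodes with no children): A, B, J, L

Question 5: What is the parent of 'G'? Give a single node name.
Answer: K

Derivation:
Scan adjacency: G appears as child of K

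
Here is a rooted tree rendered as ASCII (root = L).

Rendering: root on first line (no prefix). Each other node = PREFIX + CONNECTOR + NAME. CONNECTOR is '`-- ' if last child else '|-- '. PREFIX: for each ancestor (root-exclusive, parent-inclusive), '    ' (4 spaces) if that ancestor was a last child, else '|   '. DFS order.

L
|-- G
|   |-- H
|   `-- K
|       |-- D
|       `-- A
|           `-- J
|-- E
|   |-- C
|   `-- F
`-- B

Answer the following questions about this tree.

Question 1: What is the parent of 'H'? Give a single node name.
Answer: G

Derivation:
Scan adjacency: H appears as child of G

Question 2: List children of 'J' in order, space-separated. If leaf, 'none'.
Node J's children (from adjacency): (leaf)

Answer: none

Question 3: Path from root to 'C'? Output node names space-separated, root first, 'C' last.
Answer: L E C

Derivation:
Walk down from root: L -> E -> C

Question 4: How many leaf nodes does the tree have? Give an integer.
Answer: 6

Derivation:
Leaves (nodes with no children): B, C, D, F, H, J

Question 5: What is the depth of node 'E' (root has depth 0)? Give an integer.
Path from root to E: L -> E
Depth = number of edges = 1

Answer: 1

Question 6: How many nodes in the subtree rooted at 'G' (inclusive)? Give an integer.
Subtree rooted at G contains: A, D, G, H, J, K
Count = 6

Answer: 6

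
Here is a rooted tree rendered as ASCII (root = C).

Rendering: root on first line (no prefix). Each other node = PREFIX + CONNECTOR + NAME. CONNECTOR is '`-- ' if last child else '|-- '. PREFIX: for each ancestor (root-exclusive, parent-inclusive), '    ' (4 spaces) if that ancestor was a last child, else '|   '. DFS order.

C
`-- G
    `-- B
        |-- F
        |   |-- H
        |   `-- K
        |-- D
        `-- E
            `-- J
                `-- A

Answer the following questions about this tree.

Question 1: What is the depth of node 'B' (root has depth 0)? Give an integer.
Answer: 2

Derivation:
Path from root to B: C -> G -> B
Depth = number of edges = 2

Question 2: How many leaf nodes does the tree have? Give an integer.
Answer: 4

Derivation:
Leaves (nodes with no children): A, D, H, K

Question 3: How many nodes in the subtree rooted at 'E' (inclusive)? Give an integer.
Answer: 3

Derivation:
Subtree rooted at E contains: A, E, J
Count = 3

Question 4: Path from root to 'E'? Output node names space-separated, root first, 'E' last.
Answer: C G B E

Derivation:
Walk down from root: C -> G -> B -> E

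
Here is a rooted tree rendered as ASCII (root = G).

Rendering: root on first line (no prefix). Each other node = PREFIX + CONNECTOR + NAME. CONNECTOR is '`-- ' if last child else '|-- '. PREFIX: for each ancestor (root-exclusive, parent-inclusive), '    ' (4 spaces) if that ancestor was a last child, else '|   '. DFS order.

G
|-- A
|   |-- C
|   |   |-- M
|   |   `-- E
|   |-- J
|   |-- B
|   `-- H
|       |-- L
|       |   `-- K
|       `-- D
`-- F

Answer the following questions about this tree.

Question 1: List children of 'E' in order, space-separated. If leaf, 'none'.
Node E's children (from adjacency): (leaf)

Answer: none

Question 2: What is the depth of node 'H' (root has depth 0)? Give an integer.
Path from root to H: G -> A -> H
Depth = number of edges = 2

Answer: 2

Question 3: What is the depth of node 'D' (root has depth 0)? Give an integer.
Answer: 3

Derivation:
Path from root to D: G -> A -> H -> D
Depth = number of edges = 3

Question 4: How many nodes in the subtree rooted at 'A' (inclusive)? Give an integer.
Answer: 10

Derivation:
Subtree rooted at A contains: A, B, C, D, E, H, J, K, L, M
Count = 10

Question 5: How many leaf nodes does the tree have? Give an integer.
Leaves (nodes with no children): B, D, E, F, J, K, M

Answer: 7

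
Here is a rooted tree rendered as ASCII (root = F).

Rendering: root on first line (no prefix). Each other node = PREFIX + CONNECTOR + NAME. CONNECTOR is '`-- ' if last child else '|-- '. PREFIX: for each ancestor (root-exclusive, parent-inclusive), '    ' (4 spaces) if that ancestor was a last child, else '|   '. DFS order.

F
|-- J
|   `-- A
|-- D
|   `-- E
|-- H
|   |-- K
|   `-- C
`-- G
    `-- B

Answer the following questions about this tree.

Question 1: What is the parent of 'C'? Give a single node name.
Answer: H

Derivation:
Scan adjacency: C appears as child of H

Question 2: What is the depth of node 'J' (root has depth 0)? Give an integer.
Path from root to J: F -> J
Depth = number of edges = 1

Answer: 1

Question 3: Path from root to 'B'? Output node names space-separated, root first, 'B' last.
Walk down from root: F -> G -> B

Answer: F G B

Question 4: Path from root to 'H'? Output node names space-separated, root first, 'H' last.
Answer: F H

Derivation:
Walk down from root: F -> H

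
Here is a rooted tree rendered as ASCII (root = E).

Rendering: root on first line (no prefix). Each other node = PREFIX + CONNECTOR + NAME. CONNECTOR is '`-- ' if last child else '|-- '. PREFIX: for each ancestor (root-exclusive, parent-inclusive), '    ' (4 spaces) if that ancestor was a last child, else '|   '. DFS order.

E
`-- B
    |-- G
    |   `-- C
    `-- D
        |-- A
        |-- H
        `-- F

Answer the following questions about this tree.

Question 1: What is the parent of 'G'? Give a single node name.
Answer: B

Derivation:
Scan adjacency: G appears as child of B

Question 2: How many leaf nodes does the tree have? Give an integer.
Leaves (nodes with no children): A, C, F, H

Answer: 4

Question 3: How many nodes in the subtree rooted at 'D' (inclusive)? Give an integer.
Subtree rooted at D contains: A, D, F, H
Count = 4

Answer: 4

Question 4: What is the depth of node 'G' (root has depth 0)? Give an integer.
Path from root to G: E -> B -> G
Depth = number of edges = 2

Answer: 2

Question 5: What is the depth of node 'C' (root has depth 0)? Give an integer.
Path from root to C: E -> B -> G -> C
Depth = number of edges = 3

Answer: 3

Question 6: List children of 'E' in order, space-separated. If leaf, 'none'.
Node E's children (from adjacency): B

Answer: B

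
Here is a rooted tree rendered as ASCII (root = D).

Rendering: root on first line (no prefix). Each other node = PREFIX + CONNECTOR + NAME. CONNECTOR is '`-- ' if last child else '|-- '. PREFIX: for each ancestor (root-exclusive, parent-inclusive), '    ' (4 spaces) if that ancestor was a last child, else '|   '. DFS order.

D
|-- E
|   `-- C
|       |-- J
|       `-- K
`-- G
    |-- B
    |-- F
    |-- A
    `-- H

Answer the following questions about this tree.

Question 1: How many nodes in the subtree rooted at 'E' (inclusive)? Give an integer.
Answer: 4

Derivation:
Subtree rooted at E contains: C, E, J, K
Count = 4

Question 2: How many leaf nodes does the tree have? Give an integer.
Answer: 6

Derivation:
Leaves (nodes with no children): A, B, F, H, J, K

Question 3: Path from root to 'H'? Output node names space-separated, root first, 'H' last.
Walk down from root: D -> G -> H

Answer: D G H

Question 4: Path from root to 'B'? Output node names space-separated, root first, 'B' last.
Answer: D G B

Derivation:
Walk down from root: D -> G -> B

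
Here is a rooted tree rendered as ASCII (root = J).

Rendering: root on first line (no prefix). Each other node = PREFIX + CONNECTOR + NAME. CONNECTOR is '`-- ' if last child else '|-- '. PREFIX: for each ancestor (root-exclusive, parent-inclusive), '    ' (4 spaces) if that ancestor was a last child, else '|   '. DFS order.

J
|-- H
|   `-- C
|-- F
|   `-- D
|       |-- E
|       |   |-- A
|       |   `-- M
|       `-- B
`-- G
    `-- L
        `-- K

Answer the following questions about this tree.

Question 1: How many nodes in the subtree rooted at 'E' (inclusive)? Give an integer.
Subtree rooted at E contains: A, E, M
Count = 3

Answer: 3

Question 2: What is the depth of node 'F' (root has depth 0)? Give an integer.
Path from root to F: J -> F
Depth = number of edges = 1

Answer: 1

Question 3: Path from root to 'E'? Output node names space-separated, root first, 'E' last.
Walk down from root: J -> F -> D -> E

Answer: J F D E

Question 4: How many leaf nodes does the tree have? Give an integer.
Leaves (nodes with no children): A, B, C, K, M

Answer: 5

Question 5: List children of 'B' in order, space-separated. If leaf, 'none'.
Node B's children (from adjacency): (leaf)

Answer: none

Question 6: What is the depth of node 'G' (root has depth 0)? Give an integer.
Path from root to G: J -> G
Depth = number of edges = 1

Answer: 1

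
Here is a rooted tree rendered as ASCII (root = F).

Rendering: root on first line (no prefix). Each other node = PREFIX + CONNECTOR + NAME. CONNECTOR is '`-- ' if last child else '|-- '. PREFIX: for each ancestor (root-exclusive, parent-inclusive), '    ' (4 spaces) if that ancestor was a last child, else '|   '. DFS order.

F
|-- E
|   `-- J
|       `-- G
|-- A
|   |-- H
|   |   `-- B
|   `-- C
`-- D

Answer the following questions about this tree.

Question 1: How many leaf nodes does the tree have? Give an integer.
Answer: 4

Derivation:
Leaves (nodes with no children): B, C, D, G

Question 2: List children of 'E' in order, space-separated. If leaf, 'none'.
Answer: J

Derivation:
Node E's children (from adjacency): J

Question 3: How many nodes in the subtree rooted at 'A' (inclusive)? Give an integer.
Answer: 4

Derivation:
Subtree rooted at A contains: A, B, C, H
Count = 4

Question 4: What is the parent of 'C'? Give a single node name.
Answer: A

Derivation:
Scan adjacency: C appears as child of A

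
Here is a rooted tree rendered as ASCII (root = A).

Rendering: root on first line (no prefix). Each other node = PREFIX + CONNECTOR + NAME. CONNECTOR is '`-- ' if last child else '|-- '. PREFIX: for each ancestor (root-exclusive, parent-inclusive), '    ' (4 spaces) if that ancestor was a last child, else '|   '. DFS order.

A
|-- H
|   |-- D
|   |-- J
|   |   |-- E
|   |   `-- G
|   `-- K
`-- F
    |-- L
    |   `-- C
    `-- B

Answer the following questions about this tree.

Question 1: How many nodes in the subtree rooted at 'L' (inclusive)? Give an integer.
Answer: 2

Derivation:
Subtree rooted at L contains: C, L
Count = 2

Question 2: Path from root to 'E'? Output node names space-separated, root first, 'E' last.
Walk down from root: A -> H -> J -> E

Answer: A H J E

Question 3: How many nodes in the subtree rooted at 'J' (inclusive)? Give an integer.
Subtree rooted at J contains: E, G, J
Count = 3

Answer: 3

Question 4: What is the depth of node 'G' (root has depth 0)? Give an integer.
Answer: 3

Derivation:
Path from root to G: A -> H -> J -> G
Depth = number of edges = 3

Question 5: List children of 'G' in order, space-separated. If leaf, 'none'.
Node G's children (from adjacency): (leaf)

Answer: none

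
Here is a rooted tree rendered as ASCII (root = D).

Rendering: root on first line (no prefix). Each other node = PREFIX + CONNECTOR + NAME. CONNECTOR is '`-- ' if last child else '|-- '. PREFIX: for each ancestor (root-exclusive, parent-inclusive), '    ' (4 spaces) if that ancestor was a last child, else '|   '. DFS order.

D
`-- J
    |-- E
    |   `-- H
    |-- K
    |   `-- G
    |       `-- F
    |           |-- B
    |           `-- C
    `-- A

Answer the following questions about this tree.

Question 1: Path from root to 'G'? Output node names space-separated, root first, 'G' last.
Walk down from root: D -> J -> K -> G

Answer: D J K G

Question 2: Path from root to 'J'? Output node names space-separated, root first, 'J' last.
Walk down from root: D -> J

Answer: D J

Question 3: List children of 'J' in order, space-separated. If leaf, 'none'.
Answer: E K A

Derivation:
Node J's children (from adjacency): E, K, A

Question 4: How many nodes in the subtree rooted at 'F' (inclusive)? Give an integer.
Subtree rooted at F contains: B, C, F
Count = 3

Answer: 3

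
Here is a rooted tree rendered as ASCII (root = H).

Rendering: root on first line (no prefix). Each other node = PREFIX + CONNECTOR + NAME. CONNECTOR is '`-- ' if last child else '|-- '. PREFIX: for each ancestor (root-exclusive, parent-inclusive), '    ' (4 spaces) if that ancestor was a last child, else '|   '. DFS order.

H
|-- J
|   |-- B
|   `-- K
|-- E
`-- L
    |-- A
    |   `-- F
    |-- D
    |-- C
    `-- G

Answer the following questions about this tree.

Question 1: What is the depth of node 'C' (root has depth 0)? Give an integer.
Answer: 2

Derivation:
Path from root to C: H -> L -> C
Depth = number of edges = 2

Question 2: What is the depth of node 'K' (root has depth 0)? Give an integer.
Answer: 2

Derivation:
Path from root to K: H -> J -> K
Depth = number of edges = 2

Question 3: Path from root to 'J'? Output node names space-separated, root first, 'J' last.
Walk down from root: H -> J

Answer: H J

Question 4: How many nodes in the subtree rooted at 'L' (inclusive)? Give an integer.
Subtree rooted at L contains: A, C, D, F, G, L
Count = 6

Answer: 6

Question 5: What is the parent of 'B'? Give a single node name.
Scan adjacency: B appears as child of J

Answer: J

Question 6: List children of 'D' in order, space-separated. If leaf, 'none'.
Answer: none

Derivation:
Node D's children (from adjacency): (leaf)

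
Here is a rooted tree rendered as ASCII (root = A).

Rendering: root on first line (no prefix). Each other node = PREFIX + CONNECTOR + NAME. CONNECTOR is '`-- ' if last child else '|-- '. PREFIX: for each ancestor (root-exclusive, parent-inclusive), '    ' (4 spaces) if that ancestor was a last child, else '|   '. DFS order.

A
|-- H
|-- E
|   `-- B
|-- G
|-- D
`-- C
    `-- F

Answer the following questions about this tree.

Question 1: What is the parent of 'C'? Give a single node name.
Scan adjacency: C appears as child of A

Answer: A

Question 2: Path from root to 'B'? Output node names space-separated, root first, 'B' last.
Walk down from root: A -> E -> B

Answer: A E B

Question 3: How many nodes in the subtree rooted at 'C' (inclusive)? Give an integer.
Subtree rooted at C contains: C, F
Count = 2

Answer: 2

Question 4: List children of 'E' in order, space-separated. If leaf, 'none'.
Node E's children (from adjacency): B

Answer: B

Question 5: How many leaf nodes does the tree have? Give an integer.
Answer: 5

Derivation:
Leaves (nodes with no children): B, D, F, G, H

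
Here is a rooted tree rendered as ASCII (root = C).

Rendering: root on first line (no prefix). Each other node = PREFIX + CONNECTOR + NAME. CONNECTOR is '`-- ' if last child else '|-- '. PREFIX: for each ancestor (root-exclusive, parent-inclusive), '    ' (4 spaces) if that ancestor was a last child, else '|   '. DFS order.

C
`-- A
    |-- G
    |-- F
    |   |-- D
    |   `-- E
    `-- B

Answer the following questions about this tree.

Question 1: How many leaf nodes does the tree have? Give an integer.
Answer: 4

Derivation:
Leaves (nodes with no children): B, D, E, G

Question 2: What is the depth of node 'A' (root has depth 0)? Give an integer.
Path from root to A: C -> A
Depth = number of edges = 1

Answer: 1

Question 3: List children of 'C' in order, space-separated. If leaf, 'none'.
Node C's children (from adjacency): A

Answer: A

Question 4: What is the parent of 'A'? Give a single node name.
Answer: C

Derivation:
Scan adjacency: A appears as child of C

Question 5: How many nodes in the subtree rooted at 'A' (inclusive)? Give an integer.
Subtree rooted at A contains: A, B, D, E, F, G
Count = 6

Answer: 6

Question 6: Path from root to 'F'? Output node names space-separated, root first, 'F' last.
Answer: C A F

Derivation:
Walk down from root: C -> A -> F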